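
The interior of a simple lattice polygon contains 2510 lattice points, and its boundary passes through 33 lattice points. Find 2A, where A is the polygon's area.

5051

By Pick's theorem, A = I + B/2 − 1 = 2510 + 33/2 − 1 = 5051/2.
Hence 2A = 5051.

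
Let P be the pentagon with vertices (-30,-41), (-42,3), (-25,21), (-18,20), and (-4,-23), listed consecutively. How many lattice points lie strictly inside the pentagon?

Using the shoelace formula, 2A = |[(-30)·3 − (-42)·(-41)] + [(-42)·21 − (-25)·3] + [(-25)·20 − (-18)·21] + [(-18)·(-23) − (-4)·20] + [(-4)·(-41) − (-30)·(-23)]| = 2773, so the area is 2773/2.
Summing gcd(|Δx|,|Δy|) over the edges gives the boundary count: gcd(12,44) + gcd(17,18) + gcd(7,1) + gcd(14,43) + gcd(26,18) = 4+1+1+1+2 = 9.
Pick's theorem gives I = A − B/2 + 1 = 2773/2 − 9/2 + 1 = 1383.

1383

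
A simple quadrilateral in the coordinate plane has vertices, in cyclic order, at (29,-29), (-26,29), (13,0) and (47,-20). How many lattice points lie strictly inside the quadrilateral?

661

By the shoelace formula, twice the signed area is |[29·29 − (-26)·(-29)] + [(-26)·0 − 13·29] + [13·(-20) − 47·0] + [47·(-29) − 29·(-20)]| = 1333, so the area is 1333/2.
The number of boundary lattice points is Σ gcd(|Δx|,|Δy|) = gcd(55,58) + gcd(39,29) + gcd(34,20) + gcd(18,9) = 1+1+2+9 = 13.
Pick's theorem gives I = A − B/2 + 1 = 1333/2 − 13/2 + 1 = 661.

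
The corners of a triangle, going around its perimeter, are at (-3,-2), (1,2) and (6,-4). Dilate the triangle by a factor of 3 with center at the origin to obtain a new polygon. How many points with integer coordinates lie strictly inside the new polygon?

Using the shoelace formula, 2A = |[(-3)·2 − 1·(-2)] + [1·(-4) − 6·2] + [6·(-2) − (-3)·(-4)]| = 44, so the area is 22.
Along each edge there are gcd(|Δx|,|Δy|)+1 lattice points, so counting each shared vertex once the boundary has gcd(4,4) + gcd(5,6) + gcd(9,2) = 4+1+1 = 6.
Scaling by 3 multiplies the area by 3² = 9 (so the new area is 198) and multiplies the boundary lattice-point count by 3, giving 18.
By Pick's theorem, the interior count of the dilated polygon is 198 − 18/2 + 1 = 190.

190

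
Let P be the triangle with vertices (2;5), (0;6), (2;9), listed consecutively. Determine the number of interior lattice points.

2

Using the shoelace formula, 2A = |(2·6 − 0·5) + (0·9 − 2·6) + (2·5 − 2·9)| = 8, so the area is 4.
Along each edge there are gcd(|Δx|,|Δy|)+1 lattice points, so counting each shared vertex once the boundary has gcd(2,1) + gcd(2,3) + gcd(0,4) = 1+1+4 = 6.
Pick's theorem gives I = A − B/2 + 1 = 4 − 6/2 + 1 = 2.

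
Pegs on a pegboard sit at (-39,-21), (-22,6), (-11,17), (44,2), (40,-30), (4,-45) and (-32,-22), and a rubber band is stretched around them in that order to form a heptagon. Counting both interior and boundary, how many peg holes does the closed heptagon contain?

3298

Using the shoelace formula, 2A = |((-39)·6 − (-22)·(-21)) + ((-22)·17 − (-11)·6) + ((-11)·2 − 44·17) + (44·(-30) − 40·2) + (40·(-45) − 4·(-30)) + (4·(-22) − (-32)·(-45)) + ((-32)·(-21) − (-39)·(-22))| = 6568, so the area is 3284.
Along each edge there are gcd(|Δx|,|Δy|)+1 lattice points, so counting each shared vertex once the boundary has gcd(17,27) + gcd(11,11) + gcd(55,15) + gcd(4,32) + gcd(36,15) + gcd(36,23) + gcd(7,1) = 1+11+5+4+3+1+1 = 26.
Pick's theorem gives I = A − B/2 + 1 = 3284 − 26/2 + 1 = 3272, so the closed region contains I + B = 3272 + 26 = 3298 lattice points.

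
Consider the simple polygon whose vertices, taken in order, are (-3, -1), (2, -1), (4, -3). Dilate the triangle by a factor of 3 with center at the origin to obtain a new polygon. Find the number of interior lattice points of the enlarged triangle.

The shoelace formula gives twice the area as |[(-3)·(-1) − 2·(-1)] + [2·(-3) − 4·(-1)] + [4·(-1) − (-3)·(-3)]| = 10, so the area is 5.
The number of boundary lattice points is Σ gcd(|Δx|,|Δy|) = gcd(5,0) + gcd(2,2) + gcd(7,2) = 5+2+1 = 8.
Scaling by 3 multiplies the area by 3² = 9 (so the new area is 45) and multiplies the boundary lattice-point count by 3, giving 24.
By Pick's theorem, the interior count of the dilated polygon is 45 − 24/2 + 1 = 34.

34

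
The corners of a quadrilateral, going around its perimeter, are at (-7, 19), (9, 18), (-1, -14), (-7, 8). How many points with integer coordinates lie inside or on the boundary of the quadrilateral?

303

The shoelace formula gives twice the area as |((-7)·18 − 9·19) + (9·(-14) − (-1)·18) + ((-1)·8 − (-7)·(-14)) + ((-7)·19 − (-7)·8)| = 588, so the area is 294.
The number of boundary lattice points is Σ gcd(|Δx|,|Δy|) = gcd(16,1) + gcd(10,32) + gcd(6,22) + gcd(0,11) = 1+2+2+11 = 16.
Pick's theorem gives I = A − B/2 + 1 = 294 − 16/2 + 1 = 287, so the closed region contains I + B = 287 + 16 = 303 lattice points.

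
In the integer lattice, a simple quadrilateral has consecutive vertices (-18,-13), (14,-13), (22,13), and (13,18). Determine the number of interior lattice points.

601

Using the shoelace formula, 2A = |((-18)·(-13) − 14·(-13)) + (14·13 − 22·(-13)) + (22·18 − 13·13) + (13·(-13) − (-18)·18)| = 1266, so the area is 633.
The number of boundary lattice points is Σ gcd(|Δx|,|Δy|) = gcd(32,0) + gcd(8,26) + gcd(9,5) + gcd(31,31) = 32+2+1+31 = 66.
By Pick's theorem A = I + B/2 − 1, so I = 633 − 66/2 + 1 = 601.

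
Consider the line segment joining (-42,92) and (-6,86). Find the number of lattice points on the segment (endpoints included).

7

The number of lattice points on a segment between lattice points is gcd(|Δx|,|Δy|) + 1 = gcd(36,6) + 1 = 6 + 1 = 7.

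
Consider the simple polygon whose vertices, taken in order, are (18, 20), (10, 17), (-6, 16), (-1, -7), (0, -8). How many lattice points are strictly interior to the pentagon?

By the shoelace formula, twice the signed area is |(18·17 − 10·20) + (10·16 − (-6)·17) + ((-6)·(-7) − (-1)·16) + ((-1)·(-8) − 0·(-7)) + (0·20 − 18·(-8))| = 578, so the area is 289.
Along each edge there are gcd(|Δx|,|Δy|)+1 lattice points, so counting each shared vertex once the boundary has gcd(8,3) + gcd(16,1) + gcd(5,23) + gcd(1,1) + gcd(18,28) = 1+1+1+1+2 = 6.
By Pick's theorem A = I + B/2 − 1, so I = 289 − 6/2 + 1 = 287.

287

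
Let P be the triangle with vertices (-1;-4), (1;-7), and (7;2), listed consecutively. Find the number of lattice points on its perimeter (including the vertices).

6

Summing gcd(|Δx|,|Δy|) over the edges gives the boundary count: gcd(2,3) + gcd(6,9) + gcd(8,6) = 1+3+2 = 6.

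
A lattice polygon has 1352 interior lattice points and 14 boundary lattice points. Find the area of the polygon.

1358

By Pick's theorem, A = I + B/2 − 1 = 1352 + 14/2 − 1 = 1358.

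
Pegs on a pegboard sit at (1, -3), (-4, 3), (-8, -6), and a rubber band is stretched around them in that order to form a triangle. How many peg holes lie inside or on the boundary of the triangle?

38

Using the shoelace formula, 2A = |[1·3 − (-4)·(-3)] + [(-4)·(-6) − (-8)·3] + [(-8)·(-3) − 1·(-6)]| = 69, so the area is 69/2.
The number of boundary lattice points is Σ gcd(|Δx|,|Δy|) = gcd(5,6) + gcd(4,9) + gcd(9,3) = 1+1+3 = 5.
Pick's theorem gives I = A − B/2 + 1 = 69/2 − 5/2 + 1 = 33, so the closed region contains I + B = 33 + 5 = 38 lattice points.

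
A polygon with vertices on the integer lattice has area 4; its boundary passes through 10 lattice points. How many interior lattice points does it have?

0

From Pick's theorem, I = A − B/2 + 1 = 4 − 10/2 + 1 = 0.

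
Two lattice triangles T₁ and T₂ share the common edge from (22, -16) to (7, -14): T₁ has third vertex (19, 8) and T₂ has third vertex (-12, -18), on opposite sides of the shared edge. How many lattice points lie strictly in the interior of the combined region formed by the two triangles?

223

The union is the simple quadrilateral with vertices (22, -16), (19, 8), (7, -14), (-12, -18) in order.
By the shoelace formula, twice the signed area is |[22·8 − 19·(-16)] + [19·(-14) − 7·8] + [7·(-18) − (-12)·(-14)] + [(-12)·(-16) − 22·(-18)]| = 452, so the area is 226.
Summing gcd(|Δx|,|Δy|) over the edges gives the boundary count: gcd(3,24) + gcd(12,22) + gcd(19,4) + gcd(34,2) = 3+2+1+2 = 8.
By Pick's theorem I = A − B/2 + 1 = 226 − 8/2 + 1 = 223.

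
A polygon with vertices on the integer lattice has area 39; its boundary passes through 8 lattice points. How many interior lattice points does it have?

From Pick's theorem, I = A − B/2 + 1 = 39 − 8/2 + 1 = 36.

36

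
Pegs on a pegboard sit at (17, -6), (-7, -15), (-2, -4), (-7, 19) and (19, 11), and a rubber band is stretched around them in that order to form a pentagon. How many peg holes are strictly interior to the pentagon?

Using the shoelace formula, 2A = |[17·(-15) − (-7)·(-6)] + [(-7)·(-4) − (-2)·(-15)] + [(-2)·19 − (-7)·(-4)] + [(-7)·11 − 19·19] + [19·(-6) − 17·11]| = 1104, so the area is 552.
Along each edge there are gcd(|Δx|,|Δy|)+1 lattice points, so counting each shared vertex once the boundary has gcd(24,9) + gcd(5,11) + gcd(5,23) + gcd(26,8) + gcd(2,17) = 3+1+1+2+1 = 8.
By Pick's theorem A = I + B/2 − 1, so I = 552 − 8/2 + 1 = 549.

549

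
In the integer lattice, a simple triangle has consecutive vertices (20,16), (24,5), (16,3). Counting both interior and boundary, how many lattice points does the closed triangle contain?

51

By the shoelace formula, twice the signed area is |(20·5 − 24·16) + (24·3 − 16·5) + (16·16 − 20·3)| = 96, so the area is 48.
Along each edge there are gcd(|Δx|,|Δy|)+1 lattice points, so counting each shared vertex once the boundary has gcd(4,11) + gcd(8,2) + gcd(4,13) = 1+2+1 = 4.
Pick's theorem gives I = A − B/2 + 1 = 48 − 4/2 + 1 = 47, so the closed region contains I + B = 47 + 4 = 51 lattice points.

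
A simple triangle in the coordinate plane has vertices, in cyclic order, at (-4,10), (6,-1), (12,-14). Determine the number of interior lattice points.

By the shoelace formula, twice the signed area is |((-4)·(-1) − 6·10) + (6·(-14) − 12·(-1)) + (12·10 − (-4)·(-14))| = 64, so the area is 32.
Along each edge there are gcd(|Δx|,|Δy|)+1 lattice points, so counting each shared vertex once the boundary has gcd(10,11) + gcd(6,13) + gcd(16,24) = 1+1+8 = 10.
Pick's theorem gives I = A − B/2 + 1 = 32 − 10/2 + 1 = 28.

28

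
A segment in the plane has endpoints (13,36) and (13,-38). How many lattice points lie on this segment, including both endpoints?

The number of lattice points on a segment between lattice points is gcd(|Δx|,|Δy|) + 1 = gcd(0,74) + 1 = 74 + 1 = 75.

75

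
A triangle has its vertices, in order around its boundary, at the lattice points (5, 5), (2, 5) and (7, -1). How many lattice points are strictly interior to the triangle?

7

Using the shoelace formula, 2A = |(5·5 − 2·5) + (2·(-1) − 7·5) + (7·5 − 5·(-1))| = 18, so the area is 9.
Summing gcd(|Δx|,|Δy|) over the edges gives the boundary count: gcd(3,0) + gcd(5,6) + gcd(2,6) = 3+1+2 = 6.
By Pick's theorem A = I + B/2 − 1, so I = 9 − 6/2 + 1 = 7.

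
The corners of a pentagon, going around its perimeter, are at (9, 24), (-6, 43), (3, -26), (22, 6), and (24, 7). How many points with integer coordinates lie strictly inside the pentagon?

833

By the shoelace formula, twice the signed area is |[9·43 − (-6)·24] + [(-6)·(-26) − 3·43] + [3·6 − 22·(-26)] + [22·7 − 24·6] + [24·24 − 9·7]| = 1671, so the area is 1671/2.
Summing gcd(|Δx|,|Δy|) over the edges gives the boundary count: gcd(15,19) + gcd(9,69) + gcd(19,32) + gcd(2,1) + gcd(15,17) = 1+3+1+1+1 = 7.
By Pick's theorem A = I + B/2 − 1, so I = 1671/2 − 7/2 + 1 = 833.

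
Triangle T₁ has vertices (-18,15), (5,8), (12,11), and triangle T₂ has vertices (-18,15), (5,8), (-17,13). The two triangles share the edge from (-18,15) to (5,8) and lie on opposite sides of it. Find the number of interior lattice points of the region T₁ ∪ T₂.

77

The union is the simple quadrilateral with vertices (-18,15), (12,11), (5,8), (-17,13) in order.
By the shoelace formula, twice the signed area is |[(-18)·11 − 12·15] + [12·8 − 5·11] + [5·13 − (-17)·8] + [(-17)·15 − (-18)·13]| = 157, so the area is 157/2.
Summing gcd(|Δx|,|Δy|) over the edges gives the boundary count: gcd(30,4) + gcd(7,3) + gcd(22,5) + gcd(1,2) = 2+1+1+1 = 5.
By Pick's theorem I = A − B/2 + 1 = 157/2 − 5/2 + 1 = 77.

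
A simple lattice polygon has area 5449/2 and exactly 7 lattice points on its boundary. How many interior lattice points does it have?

2722

From Pick's theorem, I = A − B/2 + 1 = 5449/2 − 7/2 + 1 = 2722.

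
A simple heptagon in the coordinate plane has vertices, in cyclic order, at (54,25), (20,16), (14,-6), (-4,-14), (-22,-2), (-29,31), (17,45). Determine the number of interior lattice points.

The shoelace formula gives twice the area as |[54·16 − 20·25] + [20·(-6) − 14·16] + [14·(-14) − (-4)·(-6)] + [(-4)·(-2) − (-22)·(-14)] + [(-22)·31 − (-29)·(-2)] + [(-29)·45 − 17·31] + [17·25 − 54·45]| = 5077, so the area is 5077/2.
The number of boundary lattice points is Σ gcd(|Δx|,|Δy|) = gcd(34,9) + gcd(6,22) + gcd(18,8) + gcd(18,12) + gcd(7,33) + gcd(46,14) + gcd(37,20) = 1+2+2+6+1+2+1 = 15.
By Pick's theorem A = I + B/2 − 1, so I = 5077/2 − 15/2 + 1 = 2532.

2532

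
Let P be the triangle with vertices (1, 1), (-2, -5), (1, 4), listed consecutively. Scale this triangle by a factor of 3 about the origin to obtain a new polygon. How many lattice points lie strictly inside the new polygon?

By the shoelace formula, twice the signed area is |[1·(-5) − (-2)·1] + [(-2)·4 − 1·(-5)] + [1·1 − 1·4]| = 9, so the area is 4.5.
The number of boundary lattice points is Σ gcd(|Δx|,|Δy|) = gcd(3,6) + gcd(3,9) + gcd(0,3) = 3+3+3 = 9.
Scaling by 3 multiplies the area by 3² = 9 (so the new area is 81/2) and multiplies the boundary lattice-point count by 3, giving 27.
By Pick's theorem, the interior count of the dilated polygon is 81/2 − 27/2 + 1 = 28.

28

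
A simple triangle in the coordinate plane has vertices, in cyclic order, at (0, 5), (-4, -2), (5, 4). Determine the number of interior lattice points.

Using the shoelace formula, 2A = |[0·(-2) − (-4)·5] + [(-4)·4 − 5·(-2)] + [5·5 − 0·4]| = 39, so the area is 19.5.
Summing gcd(|Δx|,|Δy|) over the edges gives the boundary count: gcd(4,7) + gcd(9,6) + gcd(5,1) = 1+3+1 = 5.
Pick's theorem gives I = A − B/2 + 1 = 19.5 − 5/2 + 1 = 18.

18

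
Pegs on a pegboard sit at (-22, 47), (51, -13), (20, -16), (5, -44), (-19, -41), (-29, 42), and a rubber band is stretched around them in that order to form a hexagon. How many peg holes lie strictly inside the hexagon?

By the shoelace formula, twice the signed area is |[(-22)·(-13) − 51·47] + [51·(-16) − 20·(-13)] + [20·(-44) − 5·(-16)] + [5·(-41) − (-19)·(-44)] + [(-19)·42 − (-29)·(-41)] + [(-29)·47 − (-22)·42]| = 6934, so the area is 3467.
Along each edge there are gcd(|Δx|,|Δy|)+1 lattice points, so counting each shared vertex once the boundary has gcd(73,60) + gcd(31,3) + gcd(15,28) + gcd(24,3) + gcd(10,83) + gcd(7,5) = 1+1+1+3+1+1 = 8.
By Pick's theorem A = I + B/2 − 1, so I = 3467 − 8/2 + 1 = 3464.

3464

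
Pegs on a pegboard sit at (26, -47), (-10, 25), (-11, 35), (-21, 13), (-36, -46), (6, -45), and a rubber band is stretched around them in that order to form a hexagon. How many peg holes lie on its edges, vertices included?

43

Summing gcd(|Δx|,|Δy|) over the edges gives the boundary count: gcd(36,72) + gcd(1,10) + gcd(10,22) + gcd(15,59) + gcd(42,1) + gcd(20,2) = 36+1+2+1+1+2 = 43.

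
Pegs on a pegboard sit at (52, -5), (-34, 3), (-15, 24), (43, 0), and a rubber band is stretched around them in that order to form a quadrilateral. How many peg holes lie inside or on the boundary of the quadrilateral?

1020

Using the shoelace formula, 2A = |[52·3 − (-34)·(-5)] + [(-34)·24 − (-15)·3] + [(-15)·0 − 43·24] + [43·(-5) − 52·0]| = 2032, so the area is 1016.
Summing gcd(|Δx|,|Δy|) over the edges gives the boundary count: gcd(86,8) + gcd(19,21) + gcd(58,24) + gcd(9,5) = 2+1+2+1 = 6.
Pick's theorem gives I = A − B/2 + 1 = 1016 − 6/2 + 1 = 1014, so the closed region contains I + B = 1014 + 6 = 1020 lattice points.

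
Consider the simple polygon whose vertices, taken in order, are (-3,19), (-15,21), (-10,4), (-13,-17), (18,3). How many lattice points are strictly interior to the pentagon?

The shoelace formula gives twice the area as |[(-3)·21 − (-15)·19] + [(-15)·4 − (-10)·21] + [(-10)·(-17) − (-13)·4] + [(-13)·3 − 18·(-17)] + [18·19 − (-3)·3]| = 1212, so the area is 606.
The number of boundary lattice points is Σ gcd(|Δx|,|Δy|) = gcd(12,2) + gcd(5,17) + gcd(3,21) + gcd(31,20) + gcd(21,16) = 2+1+3+1+1 = 8.
Pick's theorem gives I = A − B/2 + 1 = 606 − 8/2 + 1 = 603.

603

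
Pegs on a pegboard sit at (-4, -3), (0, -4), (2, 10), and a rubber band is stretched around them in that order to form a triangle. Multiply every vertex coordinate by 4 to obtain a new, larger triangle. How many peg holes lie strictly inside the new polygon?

457

The shoelace formula gives twice the area as |((-4)·(-4) − 0·(-3)) + (0·10 − 2·(-4)) + (2·(-3) − (-4)·10)| = 58, so the area is 29.
The number of boundary lattice points is Σ gcd(|Δx|,|Δy|) = gcd(4,1) + gcd(2,14) + gcd(6,13) = 1+2+1 = 4.
Scaling by 4 multiplies the area by 4² = 16 (so the new area is 464) and multiplies the boundary lattice-point count by 4, giving 16.
By Pick's theorem, the interior count of the dilated polygon is 464 − 16/2 + 1 = 457.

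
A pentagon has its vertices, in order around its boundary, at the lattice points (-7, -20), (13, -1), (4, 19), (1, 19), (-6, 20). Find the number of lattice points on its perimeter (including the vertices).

7

Summing gcd(|Δx|,|Δy|) over the edges gives the boundary count: gcd(20,19) + gcd(9,20) + gcd(3,0) + gcd(7,1) + gcd(1,40) = 1+1+3+1+1 = 7.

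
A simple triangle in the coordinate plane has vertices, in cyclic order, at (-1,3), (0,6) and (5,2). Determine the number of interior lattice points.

9

The shoelace formula gives twice the area as |((-1)·6 − 0·3) + (0·2 − 5·6) + (5·3 − (-1)·2)| = 19, so the area is 9.5.
Along each edge there are gcd(|Δx|,|Δy|)+1 lattice points, so counting each shared vertex once the boundary has gcd(1,3) + gcd(5,4) + gcd(6,1) = 1+1+1 = 3.
By Pick's theorem A = I + B/2 − 1, so I = 9.5 − 3/2 + 1 = 9.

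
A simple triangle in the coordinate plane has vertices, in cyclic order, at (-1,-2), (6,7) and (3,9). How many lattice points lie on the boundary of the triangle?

Along each edge there are gcd(|Δx|,|Δy|)+1 lattice points, so counting each shared vertex once the boundary has gcd(7,9) + gcd(3,2) + gcd(4,11) = 1+1+1 = 3.

3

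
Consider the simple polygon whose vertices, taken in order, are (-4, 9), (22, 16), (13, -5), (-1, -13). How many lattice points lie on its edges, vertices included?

7

Summing gcd(|Δx|,|Δy|) over the edges gives the boundary count: gcd(26,7) + gcd(9,21) + gcd(14,8) + gcd(3,22) = 1+3+2+1 = 7.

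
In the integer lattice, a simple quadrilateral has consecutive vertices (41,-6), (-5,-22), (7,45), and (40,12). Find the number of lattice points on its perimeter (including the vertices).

Summing gcd(|Δx|,|Δy|) over the edges gives the boundary count: gcd(46,16) + gcd(12,67) + gcd(33,33) + gcd(1,18) = 2+1+33+1 = 37.

37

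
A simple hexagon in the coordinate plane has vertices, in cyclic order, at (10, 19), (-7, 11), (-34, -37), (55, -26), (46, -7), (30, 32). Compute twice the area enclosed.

6538

By the shoelace formula, twice the signed area is |(10·11 − (-7)·19) + ((-7)·(-37) − (-34)·11) + ((-34)·(-26) − 55·(-37)) + (55·(-7) − 46·(-26)) + (46·32 − 30·(-7)) + (30·19 − 10·32)| = 6538, so the area is 3269.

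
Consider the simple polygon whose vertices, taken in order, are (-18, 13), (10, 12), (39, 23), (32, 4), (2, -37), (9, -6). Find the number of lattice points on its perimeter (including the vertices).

6

Summing gcd(|Δx|,|Δy|) over the edges gives the boundary count: gcd(28,1) + gcd(29,11) + gcd(7,19) + gcd(30,41) + gcd(7,31) + gcd(27,19) = 1+1+1+1+1+1 = 6.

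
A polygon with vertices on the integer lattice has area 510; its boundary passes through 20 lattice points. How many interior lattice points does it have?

Pick's theorem A = I + B/2 − 1 rearranges to I = A − B/2 + 1 = 510 − 20/2 + 1 = 501.

501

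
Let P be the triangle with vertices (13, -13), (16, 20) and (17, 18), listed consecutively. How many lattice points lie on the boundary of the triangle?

5

Along each edge there are gcd(|Δx|,|Δy|)+1 lattice points, so counting each shared vertex once the boundary has gcd(3,33) + gcd(1,2) + gcd(4,31) = 3+1+1 = 5.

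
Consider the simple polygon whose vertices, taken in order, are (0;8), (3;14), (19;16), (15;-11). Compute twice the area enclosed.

Using the shoelace formula, 2A = |[0·14 − 3·8] + [3·16 − 19·14] + [19·(-11) − 15·16] + [15·8 − 0·(-11)]| = 571, so the area is 571/2.

571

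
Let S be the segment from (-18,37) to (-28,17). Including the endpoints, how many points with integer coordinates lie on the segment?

11

The number of lattice points on a segment between lattice points is gcd(|Δx|,|Δy|) + 1 = gcd(10,20) + 1 = 10 + 1 = 11.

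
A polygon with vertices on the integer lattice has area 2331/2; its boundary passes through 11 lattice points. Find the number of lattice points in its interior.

Pick's theorem A = I + B/2 − 1 rearranges to I = A − B/2 + 1 = 2331/2 − 11/2 + 1 = 1161.

1161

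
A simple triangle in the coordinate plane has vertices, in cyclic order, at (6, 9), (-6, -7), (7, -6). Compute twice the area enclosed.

196

By the shoelace formula, twice the signed area is |(6·(-7) − (-6)·9) + ((-6)·(-6) − 7·(-7)) + (7·9 − 6·(-6))| = 196, so the area is 98.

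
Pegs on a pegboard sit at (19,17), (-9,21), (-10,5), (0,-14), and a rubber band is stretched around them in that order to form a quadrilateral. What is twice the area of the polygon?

1123

By the shoelace formula, twice the signed area is |(19·21 − (-9)·17) + ((-9)·5 − (-10)·21) + ((-10)·(-14) − 0·5) + (0·17 − 19·(-14))| = 1123, so the area is 561.5.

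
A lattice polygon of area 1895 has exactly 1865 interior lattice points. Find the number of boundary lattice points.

Pick's theorem gives A = I + B/2 − 1, so B = 2(A − I + 1) = 2(1895 − 1865 + 1) = 62.

62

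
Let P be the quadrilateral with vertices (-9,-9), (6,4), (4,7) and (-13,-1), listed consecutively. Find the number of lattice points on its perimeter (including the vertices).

7

Along each edge there are gcd(|Δx|,|Δy|)+1 lattice points, so counting each shared vertex once the boundary has gcd(15,13) + gcd(2,3) + gcd(17,8) + gcd(4,8) = 1+1+1+4 = 7.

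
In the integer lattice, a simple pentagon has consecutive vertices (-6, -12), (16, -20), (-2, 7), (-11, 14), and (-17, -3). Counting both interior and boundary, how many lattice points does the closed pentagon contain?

453

Using the shoelace formula, 2A = |[(-6)·(-20) − 16·(-12)] + [16·7 − (-2)·(-20)] + [(-2)·14 − (-11)·7] + [(-11)·(-3) − (-17)·14] + [(-17)·(-12) − (-6)·(-3)]| = 890, so the area is 445.
The number of boundary lattice points is Σ gcd(|Δx|,|Δy|) = gcd(22,8) + gcd(18,27) + gcd(9,7) + gcd(6,17) + gcd(11,9) = 2+9+1+1+1 = 14.
Pick's theorem gives I = A − B/2 + 1 = 445 − 14/2 + 1 = 439, so the closed region contains I + B = 439 + 14 = 453 lattice points.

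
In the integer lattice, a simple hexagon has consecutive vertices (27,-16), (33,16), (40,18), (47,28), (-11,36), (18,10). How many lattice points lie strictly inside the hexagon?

Using the shoelace formula, 2A = |[27·16 − 33·(-16)] + [33·18 − 40·16] + [40·28 − 47·18] + [47·36 − (-11)·28] + [(-11)·10 − 18·36] + [18·(-16) − 27·10]| = 1872, so the area is 936.
The number of boundary lattice points is Σ gcd(|Δx|,|Δy|) = gcd(6,32) + gcd(7,2) + gcd(7,10) + gcd(58,8) + gcd(29,26) + gcd(9,26) = 2+1+1+2+1+1 = 8.
By Pick's theorem A = I + B/2 − 1, so I = 936 − 8/2 + 1 = 933.

933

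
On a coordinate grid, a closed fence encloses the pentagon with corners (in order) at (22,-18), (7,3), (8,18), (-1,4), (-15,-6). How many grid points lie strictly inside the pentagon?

The shoelace formula gives twice the area as |(22·3 − 7·(-18)) + (7·18 − 8·3) + (8·4 − (-1)·18) + ((-1)·(-6) − (-15)·4) + ((-15)·(-18) − 22·(-6))| = 812, so the area is 406.
Along each edge there are gcd(|Δx|,|Δy|)+1 lattice points, so counting each shared vertex once the boundary has gcd(15,21) + gcd(1,15) + gcd(9,14) + gcd(14,10) + gcd(37,12) = 3+1+1+2+1 = 8.
Pick's theorem gives I = A − B/2 + 1 = 406 − 8/2 + 1 = 403.

403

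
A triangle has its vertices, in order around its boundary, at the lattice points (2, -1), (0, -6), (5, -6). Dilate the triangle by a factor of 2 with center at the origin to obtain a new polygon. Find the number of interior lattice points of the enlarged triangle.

44

Using the shoelace formula, 2A = |[2·(-6) − 0·(-1)] + [0·(-6) − 5·(-6)] + [5·(-1) − 2·(-6)]| = 25, so the area is 25/2.
The number of boundary lattice points is Σ gcd(|Δx|,|Δy|) = gcd(2,5) + gcd(5,0) + gcd(3,5) = 1+5+1 = 7.
Scaling by 2 multiplies the area by 2² = 4 (so the new area is 50) and multiplies the boundary lattice-point count by 2, giving 14.
By Pick's theorem, the interior count of the dilated polygon is 50 − 14/2 + 1 = 44.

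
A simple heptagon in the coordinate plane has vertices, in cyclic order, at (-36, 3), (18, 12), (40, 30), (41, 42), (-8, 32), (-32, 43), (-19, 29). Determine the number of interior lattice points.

1607

The shoelace formula gives twice the area as |((-36)·12 − 18·3) + (18·30 − 40·12) + (40·42 − 41·30) + (41·32 − (-8)·42) + ((-8)·43 − (-32)·32) + ((-32)·29 − (-19)·43) + ((-19)·3 − (-36)·29)| = 3228, so the area is 1614.
Along each edge there are gcd(|Δx|,|Δy|)+1 lattice points, so counting each shared vertex once the boundary has gcd(54,9) + gcd(22,18) + gcd(1,12) + gcd(49,10) + gcd(24,11) + gcd(13,14) + gcd(17,26) = 9+2+1+1+1+1+1 = 16.
Pick's theorem gives I = A − B/2 + 1 = 1614 − 16/2 + 1 = 1607.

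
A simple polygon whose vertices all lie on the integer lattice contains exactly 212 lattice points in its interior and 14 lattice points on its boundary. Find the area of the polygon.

218

Pick's theorem states A = I + B/2 − 1, so A = 212 + 14/2 − 1 = 218.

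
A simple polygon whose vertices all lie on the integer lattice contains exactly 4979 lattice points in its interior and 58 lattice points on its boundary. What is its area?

5007

By Pick's theorem, A = I + B/2 − 1 = 4979 + 58/2 − 1 = 5007.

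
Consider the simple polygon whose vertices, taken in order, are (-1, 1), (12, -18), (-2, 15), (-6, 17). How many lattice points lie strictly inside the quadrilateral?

107

The shoelace formula gives twice the area as |[(-1)·(-18) − 12·1] + [12·15 − (-2)·(-18)] + [(-2)·17 − (-6)·15] + [(-6)·1 − (-1)·17]| = 217, so the area is 217/2.
The number of boundary lattice points is Σ gcd(|Δx|,|Δy|) = gcd(13,19) + gcd(14,33) + gcd(4,2) + gcd(5,16) = 1+1+2+1 = 5.
Pick's theorem gives I = A − B/2 + 1 = 217/2 − 5/2 + 1 = 107.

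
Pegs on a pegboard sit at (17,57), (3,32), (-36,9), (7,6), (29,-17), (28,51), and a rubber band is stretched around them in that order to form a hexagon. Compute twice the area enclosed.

The shoelace formula gives twice the area as |(17·32 − 3·57) + (3·9 − (-36)·32) + ((-36)·6 − 7·9) + (7·(-17) − 29·6) + (29·51 − 28·(-17)) + (28·57 − 17·51)| = 3664, so the area is 1832.

3664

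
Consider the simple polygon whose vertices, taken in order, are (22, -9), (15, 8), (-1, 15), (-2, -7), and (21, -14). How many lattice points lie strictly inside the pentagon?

436

By the shoelace formula, twice the signed area is |[22·8 − 15·(-9)] + [15·15 − (-1)·8] + [(-1)·(-7) − (-2)·15] + [(-2)·(-14) − 21·(-7)] + [21·(-9) − 22·(-14)]| = 875, so the area is 437.5.
The number of boundary lattice points is Σ gcd(|Δx|,|Δy|) = gcd(7,17) + gcd(16,7) + gcd(1,22) + gcd(23,7) + gcd(1,5) = 1+1+1+1+1 = 5.
By Pick's theorem A = I + B/2 − 1, so I = 437.5 − 5/2 + 1 = 436.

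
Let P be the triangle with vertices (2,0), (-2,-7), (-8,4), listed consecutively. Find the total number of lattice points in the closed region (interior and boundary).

By the shoelace formula, twice the signed area is |[2·(-7) − (-2)·0] + [(-2)·4 − (-8)·(-7)] + [(-8)·0 − 2·4]| = 86, so the area is 43.
Summing gcd(|Δx|,|Δy|) over the edges gives the boundary count: gcd(4,7) + gcd(6,11) + gcd(10,4) = 1+1+2 = 4.
Pick's theorem gives I = A − B/2 + 1 = 43 − 4/2 + 1 = 42, so the closed region contains I + B = 42 + 4 = 46 lattice points.

46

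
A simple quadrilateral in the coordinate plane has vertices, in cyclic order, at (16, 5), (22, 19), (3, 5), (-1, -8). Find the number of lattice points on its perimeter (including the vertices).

Summing gcd(|Δx|,|Δy|) over the edges gives the boundary count: gcd(6,14) + gcd(19,14) + gcd(4,13) + gcd(17,13) = 2+1+1+1 = 5.

5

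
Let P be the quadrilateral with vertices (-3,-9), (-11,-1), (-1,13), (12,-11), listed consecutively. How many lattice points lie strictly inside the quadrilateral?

258

Using the shoelace formula, 2A = |[(-3)·(-1) − (-11)·(-9)] + [(-11)·13 − (-1)·(-1)] + [(-1)·(-11) − 12·13] + [12·(-9) − (-3)·(-11)]| = 526, so the area is 263.
Summing gcd(|Δx|,|Δy|) over the edges gives the boundary count: gcd(8,8) + gcd(10,14) + gcd(13,24) + gcd(15,2) = 8+2+1+1 = 12.
Pick's theorem gives I = A − B/2 + 1 = 263 − 12/2 + 1 = 258.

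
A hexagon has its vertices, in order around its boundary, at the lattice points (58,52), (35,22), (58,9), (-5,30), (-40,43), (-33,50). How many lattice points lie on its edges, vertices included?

Along each edge there are gcd(|Δx|,|Δy|)+1 lattice points, so counting each shared vertex once the boundary has gcd(23,30) + gcd(23,13) + gcd(63,21) + gcd(35,13) + gcd(7,7) + gcd(91,2) = 1+1+21+1+7+1 = 32.

32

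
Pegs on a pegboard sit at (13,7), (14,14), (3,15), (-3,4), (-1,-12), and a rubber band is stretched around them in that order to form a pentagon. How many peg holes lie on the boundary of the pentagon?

6

Along each edge there are gcd(|Δx|,|Δy|)+1 lattice points, so counting each shared vertex once the boundary has gcd(1,7) + gcd(11,1) + gcd(6,11) + gcd(2,16) + gcd(14,19) = 1+1+1+2+1 = 6.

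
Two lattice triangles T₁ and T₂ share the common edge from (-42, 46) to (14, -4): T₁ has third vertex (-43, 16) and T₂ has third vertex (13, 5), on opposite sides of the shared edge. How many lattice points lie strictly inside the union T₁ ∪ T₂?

The union is the simple quadrilateral with vertices (-42, 46), (-43, 16), (14, -4), (13, 5) in order.
Using the shoelace formula, 2A = |((-42)·16 − (-43)·46) + ((-43)·(-4) − 14·16) + (14·5 − 13·(-4)) + (13·46 − (-42)·5)| = 2184, so the area is 1092.
The number of boundary lattice points is Σ gcd(|Δx|,|Δy|) = gcd(1,30) + gcd(57,20) + gcd(1,9) + gcd(55,41) = 1+1+1+1 = 4.
By Pick's theorem I = A − B/2 + 1 = 1092 − 4/2 + 1 = 1091.

1091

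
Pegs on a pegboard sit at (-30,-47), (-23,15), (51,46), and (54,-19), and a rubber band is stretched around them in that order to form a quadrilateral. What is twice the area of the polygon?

9915

Using the shoelace formula, 2A = |[(-30)·15 − (-23)·(-47)] + [(-23)·46 − 51·15] + [51·(-19) − 54·46] + [54·(-47) − (-30)·(-19)]| = 9915, so the area is 4957.5.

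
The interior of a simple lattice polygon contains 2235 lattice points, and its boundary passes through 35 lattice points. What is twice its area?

4503

By Pick's theorem, A = I + B/2 − 1 = 2235 + 35/2 − 1 = 4503/2.
Hence 2A = 4503.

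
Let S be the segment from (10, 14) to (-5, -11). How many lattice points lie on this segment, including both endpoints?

The number of lattice points on a segment between lattice points is gcd(|Δx|,|Δy|) + 1 = gcd(15,25) + 1 = 5 + 1 = 6.

6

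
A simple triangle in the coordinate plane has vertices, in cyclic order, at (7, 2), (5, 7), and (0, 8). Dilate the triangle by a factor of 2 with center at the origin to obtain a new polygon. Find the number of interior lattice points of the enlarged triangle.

44

Using the shoelace formula, 2A = |[7·7 − 5·2] + [5·8 − 0·7] + [0·2 − 7·8]| = 23, so the area is 23/2.
Along each edge there are gcd(|Δx|,|Δy|)+1 lattice points, so counting each shared vertex once the boundary has gcd(2,5) + gcd(5,1) + gcd(7,6) = 1+1+1 = 3.
Scaling by 2 multiplies the area by 2² = 4 (so the new area is 46) and multiplies the boundary lattice-point count by 2, giving 6.
By Pick's theorem, the interior count of the dilated polygon is 46 − 6/2 + 1 = 44.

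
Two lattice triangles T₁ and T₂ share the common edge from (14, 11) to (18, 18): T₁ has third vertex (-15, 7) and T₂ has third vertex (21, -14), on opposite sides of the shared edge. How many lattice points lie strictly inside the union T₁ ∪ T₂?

162

The union is the simple quadrilateral with vertices (14, 11), (-15, 7), (18, 18), (21, -14) in order.
By the shoelace formula, twice the signed area is |(14·7 − (-15)·11) + ((-15)·18 − 18·7) + (18·(-14) − 21·18) + (21·11 − 14·(-14))| = 336, so the area is 168.
The number of boundary lattice points is Σ gcd(|Δx|,|Δy|) = gcd(29,4) + gcd(33,11) + gcd(3,32) + gcd(7,25) = 1+11+1+1 = 14.
By Pick's theorem I = A − B/2 + 1 = 168 − 14/2 + 1 = 162.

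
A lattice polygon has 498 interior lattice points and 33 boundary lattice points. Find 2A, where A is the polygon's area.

Pick's theorem states A = I + B/2 − 1, so A = 498 + 33/2 − 1 = 1027/2.
Hence 2A = 1027.

1027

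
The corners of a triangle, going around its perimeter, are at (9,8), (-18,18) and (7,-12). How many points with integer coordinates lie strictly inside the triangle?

The shoelace formula gives twice the area as |[9·18 − (-18)·8] + [(-18)·(-12) − 7·18] + [7·8 − 9·(-12)]| = 560, so the area is 280.
Along each edge there are gcd(|Δx|,|Δy|)+1 lattice points, so counting each shared vertex once the boundary has gcd(27,10) + gcd(25,30) + gcd(2,20) = 1+5+2 = 8.
By Pick's theorem A = I + B/2 − 1, so I = 280 − 8/2 + 1 = 277.

277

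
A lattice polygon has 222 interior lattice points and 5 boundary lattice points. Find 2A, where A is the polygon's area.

447

By Pick's theorem, A = I + B/2 − 1 = 222 + 5/2 − 1 = 447/2.
Hence 2A = 447.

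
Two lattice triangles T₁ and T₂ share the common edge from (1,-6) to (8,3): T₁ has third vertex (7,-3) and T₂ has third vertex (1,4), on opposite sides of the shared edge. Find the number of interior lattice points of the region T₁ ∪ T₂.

45

The union is the simple quadrilateral with vertices (1,-6), (7,-3), (8,3), (1,4) in order.
The shoelace formula gives twice the area as |[1·(-3) − 7·(-6)] + [7·3 − 8·(-3)] + [8·4 − 1·3] + [1·(-6) − 1·4]| = 103, so the area is 103/2.
Summing gcd(|Δx|,|Δy|) over the edges gives the boundary count: gcd(6,3) + gcd(1,6) + gcd(7,1) + gcd(0,10) = 3+1+1+10 = 15.
By Pick's theorem I = A − B/2 + 1 = 103/2 − 15/2 + 1 = 45.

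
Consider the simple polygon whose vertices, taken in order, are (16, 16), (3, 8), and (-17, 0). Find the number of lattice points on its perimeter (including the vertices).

6

Along each edge there are gcd(|Δx|,|Δy|)+1 lattice points, so counting each shared vertex once the boundary has gcd(13,8) + gcd(20,8) + gcd(33,16) = 1+4+1 = 6.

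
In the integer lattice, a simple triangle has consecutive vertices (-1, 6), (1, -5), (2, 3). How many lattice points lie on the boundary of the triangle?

Summing gcd(|Δx|,|Δy|) over the edges gives the boundary count: gcd(2,11) + gcd(1,8) + gcd(3,3) = 1+1+3 = 5.

5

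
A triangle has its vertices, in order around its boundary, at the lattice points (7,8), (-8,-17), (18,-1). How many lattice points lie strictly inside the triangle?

The shoelace formula gives twice the area as |[7·(-17) − (-8)·8] + [(-8)·(-1) − 18·(-17)] + [18·8 − 7·(-1)]| = 410, so the area is 205.
The number of boundary lattice points is Σ gcd(|Δx|,|Δy|) = gcd(15,25) + gcd(26,16) + gcd(11,9) = 5+2+1 = 8.
By Pick's theorem A = I + B/2 − 1, so I = 205 − 8/2 + 1 = 202.

202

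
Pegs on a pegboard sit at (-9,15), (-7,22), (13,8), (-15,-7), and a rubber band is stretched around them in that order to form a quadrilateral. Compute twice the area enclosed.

694

The shoelace formula gives twice the area as |((-9)·22 − (-7)·15) + ((-7)·8 − 13·22) + (13·(-7) − (-15)·8) + ((-15)·15 − (-9)·(-7))| = 694, so the area is 347.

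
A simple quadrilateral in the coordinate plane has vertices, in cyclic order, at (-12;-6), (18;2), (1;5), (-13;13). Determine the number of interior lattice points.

240

By the shoelace formula, twice the signed area is |[(-12)·2 − 18·(-6)] + [18·5 − 1·2] + [1·13 − (-13)·5] + [(-13)·(-6) − (-12)·13]| = 484, so the area is 242.
Along each edge there are gcd(|Δx|,|Δy|)+1 lattice points, so counting each shared vertex once the boundary has gcd(30,8) + gcd(17,3) + gcd(14,8) + gcd(1,19) = 2+1+2+1 = 6.
By Pick's theorem A = I + B/2 − 1, so I = 242 − 6/2 + 1 = 240.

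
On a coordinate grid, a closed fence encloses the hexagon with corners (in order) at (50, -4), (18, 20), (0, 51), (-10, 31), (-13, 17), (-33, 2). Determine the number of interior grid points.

1638

Using the shoelace formula, 2A = |(50·20 − 18·(-4)) + (18·51 − 0·20) + (0·31 − (-10)·51) + ((-10)·17 − (-13)·31) + ((-13)·2 − (-33)·17) + ((-33)·(-4) − 50·2)| = 3300, so the area is 1650.
The number of boundary lattice points is Σ gcd(|Δx|,|Δy|) = gcd(32,24) + gcd(18,31) + gcd(10,20) + gcd(3,14) + gcd(20,15) + gcd(83,6) = 8+1+10+1+5+1 = 26.
Pick's theorem gives I = A − B/2 + 1 = 1650 − 26/2 + 1 = 1638.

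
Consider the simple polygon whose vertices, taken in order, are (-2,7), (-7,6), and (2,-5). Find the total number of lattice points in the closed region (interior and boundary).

By the shoelace formula, twice the signed area is |((-2)·6 − (-7)·7) + ((-7)·(-5) − 2·6) + (2·7 − (-2)·(-5))| = 64, so the area is 32.
Along each edge there are gcd(|Δx|,|Δy|)+1 lattice points, so counting each shared vertex once the boundary has gcd(5,1) + gcd(9,11) + gcd(4,12) = 1+1+4 = 6.
Pick's theorem gives I = A − B/2 + 1 = 32 − 6/2 + 1 = 30, so the closed region contains I + B = 30 + 6 = 36 lattice points.

36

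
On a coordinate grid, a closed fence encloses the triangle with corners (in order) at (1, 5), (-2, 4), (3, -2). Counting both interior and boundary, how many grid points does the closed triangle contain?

14

By the shoelace formula, twice the signed area is |(1·4 − (-2)·5) + ((-2)·(-2) − 3·4) + (3·5 − 1·(-2))| = 23, so the area is 11.5.
The number of boundary lattice points is Σ gcd(|Δx|,|Δy|) = gcd(3,1) + gcd(5,6) + gcd(2,7) = 1+1+1 = 3.
Pick's theorem gives I = A − B/2 + 1 = 11.5 − 3/2 + 1 = 11, so the closed region contains I + B = 11 + 3 = 14 lattice points.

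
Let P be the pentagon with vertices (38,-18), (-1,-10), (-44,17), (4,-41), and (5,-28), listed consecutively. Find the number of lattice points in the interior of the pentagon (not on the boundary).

972

The shoelace formula gives twice the area as |(38·(-10) − (-1)·(-18)) + ((-1)·17 − (-44)·(-10)) + ((-44)·(-41) − 4·17) + (4·(-28) − 5·(-41)) + (5·(-18) − 38·(-28))| = 1948, so the area is 974.
Along each edge there are gcd(|Δx|,|Δy|)+1 lattice points, so counting each shared vertex once the boundary has gcd(39,8) + gcd(43,27) + gcd(48,58) + gcd(1,13) + gcd(33,10) = 1+1+2+1+1 = 6.
Pick's theorem gives I = A − B/2 + 1 = 974 − 6/2 + 1 = 972.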